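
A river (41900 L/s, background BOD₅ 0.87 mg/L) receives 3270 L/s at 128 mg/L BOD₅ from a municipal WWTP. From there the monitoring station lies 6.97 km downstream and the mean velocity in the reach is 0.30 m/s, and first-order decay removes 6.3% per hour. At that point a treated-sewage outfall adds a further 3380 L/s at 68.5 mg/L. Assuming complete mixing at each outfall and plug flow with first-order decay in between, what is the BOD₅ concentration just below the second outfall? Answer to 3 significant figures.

Mass balance: C = (41900·0.8700 + 3270·128.0) / 45170 = 455000/45170 = 10.07 mg/L; combined flow 45170 L/s.
Travel time t = 6.97·1000 / 0.30 = 23230 s = 6.454 h.
6.3%/h lost → k = −ln(1 − 0.063) = 0.06507 h⁻¹.
First-order decay: C = 10.07·exp(−k·t) = 10.07·0.6571 = 6.619 mg/L.
At the second outfall, C = (45170·6.619 + 3380·68.50) / (45170 + 3380) = 10.93 mg/L.

10.9 mg/L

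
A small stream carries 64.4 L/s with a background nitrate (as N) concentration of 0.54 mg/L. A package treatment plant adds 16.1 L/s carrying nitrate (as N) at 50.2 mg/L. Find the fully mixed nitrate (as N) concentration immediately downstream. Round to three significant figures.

10.5 mg/L

Conservation of mass: C = (64.40·0.5400 + 16.10·50.20) / 80.50 = 843.0/80.50 = 10.47 mg/L.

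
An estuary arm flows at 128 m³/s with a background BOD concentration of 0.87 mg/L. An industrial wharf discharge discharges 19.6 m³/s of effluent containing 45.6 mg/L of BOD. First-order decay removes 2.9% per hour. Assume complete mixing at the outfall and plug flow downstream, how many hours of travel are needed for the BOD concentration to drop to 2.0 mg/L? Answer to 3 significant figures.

41.6 h

Mass balance: C = (128.0·0.8700 + 19.60·45.60) / 147.6 = 1005/147.6 = 6.810 mg/L.
2.9%/h lost → k = −ln(1 − 0.029) = 0.02943 h⁻¹.
6.810·exp(−k·t) = 2.0 → t = ln(6.810/2.0)/k = 149900 s = 41.63 h.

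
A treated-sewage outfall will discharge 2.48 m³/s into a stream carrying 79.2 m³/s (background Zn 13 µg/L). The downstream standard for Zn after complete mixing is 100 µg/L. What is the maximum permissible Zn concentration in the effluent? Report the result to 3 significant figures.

At the limit, (Qr·Cr + Qe·Cₑ)/(Qr + Qe) = 100:
Cₑ = (81.68·100 − 79.20·13.00) / 2.480 = 2878 µg/L.

2880 µg/L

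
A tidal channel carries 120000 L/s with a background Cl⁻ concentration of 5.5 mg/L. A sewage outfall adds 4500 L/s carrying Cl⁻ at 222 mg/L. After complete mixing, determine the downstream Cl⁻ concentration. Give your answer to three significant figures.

Conservation of mass: C = (120000·5.500 + 4500·222.0) / 124500 = 1659000/124500 = 13.33 mg/L.

13.3 mg/L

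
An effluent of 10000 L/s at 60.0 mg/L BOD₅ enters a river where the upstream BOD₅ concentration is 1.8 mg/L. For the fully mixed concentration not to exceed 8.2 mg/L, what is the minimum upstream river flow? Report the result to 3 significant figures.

Set C_mix = 8.2: (Q·1.800 + 10000·60.00) / (Q + 10000) = 8.2
→ Q = 10000·(60.00 − 8.2)/(8.2 − 1.800) = 80940 L/s.

80900 L/s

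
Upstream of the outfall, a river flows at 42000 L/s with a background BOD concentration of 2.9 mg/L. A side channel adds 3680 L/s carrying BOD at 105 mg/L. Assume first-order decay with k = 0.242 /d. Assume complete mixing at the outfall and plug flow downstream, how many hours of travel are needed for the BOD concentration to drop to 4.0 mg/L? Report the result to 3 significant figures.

101 h

Flow-weighted average: C = (42000·2.900 + 3680·105.0) / 45680 = 508200/45680 = 11.13 mg/L.
11.13·exp(−k·t) = 4.0 → t = ln(11.13/4.0)/k = 365200 s = 101.4 h.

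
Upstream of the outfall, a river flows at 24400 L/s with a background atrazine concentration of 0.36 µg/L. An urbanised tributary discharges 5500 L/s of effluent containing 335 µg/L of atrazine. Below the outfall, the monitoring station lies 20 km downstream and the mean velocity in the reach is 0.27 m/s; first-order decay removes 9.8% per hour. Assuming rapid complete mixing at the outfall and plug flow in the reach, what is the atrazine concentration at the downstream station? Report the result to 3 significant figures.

7.42 µg/L

Conservation of mass: C = (24400·0.3600 + 5500·335.0) / 29900 = 1851000/29900 = 61.92 µg/L.
Travel time t = 20·1000 / 0.27 = 74070 s = 20.58 h.
9.8%/h lost → k = −ln(1 − 0.098) = 0.1031 h⁻¹.
After decay, C = 61.92 × e^(−kt) = 61.92 × 0.1198 = 7.415 µg/L.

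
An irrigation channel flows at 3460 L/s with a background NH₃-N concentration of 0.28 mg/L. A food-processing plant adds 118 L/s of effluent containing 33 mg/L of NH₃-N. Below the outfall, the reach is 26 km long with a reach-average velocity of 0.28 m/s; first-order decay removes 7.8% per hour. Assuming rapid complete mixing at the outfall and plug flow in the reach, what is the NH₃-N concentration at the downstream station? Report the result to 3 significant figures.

0.167 mg/L

Mixed concentration C = ΣQC/ΣQ = (3460·0.2800 + 118.0·33.00) / 3578 = 4863/3578 = 1.359 mg/L.
Travel time t = 26·1000 / 0.28 = 92860 s = 25.79 h.
7.8%/h lost → k = −ln(1 − 0.078) = 0.08121 h⁻¹.
Applying C = C₀e^(−kt): 1.359 × 0.1231 = 0.1673 mg/L.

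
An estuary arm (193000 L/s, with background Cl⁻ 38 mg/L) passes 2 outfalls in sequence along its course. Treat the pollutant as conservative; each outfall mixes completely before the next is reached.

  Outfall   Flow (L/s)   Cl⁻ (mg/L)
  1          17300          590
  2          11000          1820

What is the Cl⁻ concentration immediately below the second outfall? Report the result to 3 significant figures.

Outfall 1: combined Q = 210300 L/s; C = (193000·38.00 + 17300·590.0)/210300 = 83.41 mg/L.
Outfall 2: combined Q = 221300 L/s; C = (210300·83.41 + 11000·1820)/221300 = 169.7 mg/L.

170 mg/L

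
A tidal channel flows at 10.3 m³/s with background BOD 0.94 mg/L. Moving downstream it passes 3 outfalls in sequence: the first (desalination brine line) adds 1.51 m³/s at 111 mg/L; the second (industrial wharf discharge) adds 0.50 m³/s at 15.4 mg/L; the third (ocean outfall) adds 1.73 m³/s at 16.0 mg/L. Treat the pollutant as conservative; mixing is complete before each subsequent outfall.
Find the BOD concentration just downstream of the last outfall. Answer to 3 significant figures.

Below outfall 1: Q → 11.81 m³/s, C = (10.30·0.9400 + 1.510·111.0)/11.81 = 15.01 mg/L.
Below outfall 2: Q → 12.31 m³/s, C = (11.81·15.01 + 0.5000·15.40)/12.31 = 15.03 mg/L.
Below outfall 3: Q → 14.04 m³/s, C = (12.31·15.03 + 1.730·16.00)/14.04 = 15.15 mg/L.

15.1 mg/L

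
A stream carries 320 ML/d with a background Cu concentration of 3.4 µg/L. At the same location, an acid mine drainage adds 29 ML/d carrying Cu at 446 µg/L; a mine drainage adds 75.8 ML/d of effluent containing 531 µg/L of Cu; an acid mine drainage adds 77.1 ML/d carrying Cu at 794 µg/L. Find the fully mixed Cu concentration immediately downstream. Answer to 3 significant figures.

230 µg/L

Mass balance: C = (320.0·3.400 + 29.00·446.0 + 75.80·531.0 + 77.10·794.0) / 501.9 = 115500/501.9 = 230.1 µg/L.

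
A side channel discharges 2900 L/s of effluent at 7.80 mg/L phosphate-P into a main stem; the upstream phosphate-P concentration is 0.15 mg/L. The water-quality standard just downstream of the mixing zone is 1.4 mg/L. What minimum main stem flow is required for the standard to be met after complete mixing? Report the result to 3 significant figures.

14800 L/s

Set C_mix = 1.4: (Q·0.1500 + 2900·7.800) / (Q + 2900) = 1.4
→ Q = 2900·(7.800 − 1.4)/(1.4 − 0.1500) = 14850 L/s.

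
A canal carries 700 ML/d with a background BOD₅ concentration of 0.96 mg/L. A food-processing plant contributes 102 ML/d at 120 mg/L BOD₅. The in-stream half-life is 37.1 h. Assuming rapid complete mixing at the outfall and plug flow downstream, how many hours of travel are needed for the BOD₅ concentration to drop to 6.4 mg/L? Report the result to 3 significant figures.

Conservation of mass: C = (700.0·0.9600 + 102.0·120.0) / 802.0 = 12910/802.0 = 16.10 mg/L.
Half-life 37.1 h → k = ln 2 / 37.1 = 0.01868 h⁻¹ = 0.4484 d⁻¹.
16.10·exp(−k·t) = 6.4 → t = ln(16.10/6.4)/k = 177800 s = 49.38 h.

49.4 h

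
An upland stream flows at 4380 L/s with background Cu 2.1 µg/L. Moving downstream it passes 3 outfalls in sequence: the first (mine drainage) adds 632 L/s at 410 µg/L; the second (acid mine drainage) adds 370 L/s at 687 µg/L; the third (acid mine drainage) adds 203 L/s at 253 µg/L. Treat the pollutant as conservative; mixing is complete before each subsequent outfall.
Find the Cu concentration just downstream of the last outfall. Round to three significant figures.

103 µg/L

Outfall 1: combined Q = 5012 L/s; C = (4380·2.100 + 632.0·410.0)/5012 = 53.54 µg/L.
Outfall 2: combined Q = 5382 L/s; C = (5012·53.54 + 370.0·687.0)/5382 = 97.08 µg/L.
Outfall 3: combined Q = 5585 L/s; C = (5382·97.08 + 203.0·253.0)/5585 = 102.8 µg/L.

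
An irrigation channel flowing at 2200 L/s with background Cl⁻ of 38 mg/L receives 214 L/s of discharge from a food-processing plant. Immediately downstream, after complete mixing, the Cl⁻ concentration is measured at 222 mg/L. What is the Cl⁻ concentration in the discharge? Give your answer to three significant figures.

Mass balance: 2200·38.00 + 214.0·Cₑ = 2414·222.0
→ Cₑ = (2414·222.0 − 2200·38.00) / 214.0 = 2114 mg/L.

2110 mg/L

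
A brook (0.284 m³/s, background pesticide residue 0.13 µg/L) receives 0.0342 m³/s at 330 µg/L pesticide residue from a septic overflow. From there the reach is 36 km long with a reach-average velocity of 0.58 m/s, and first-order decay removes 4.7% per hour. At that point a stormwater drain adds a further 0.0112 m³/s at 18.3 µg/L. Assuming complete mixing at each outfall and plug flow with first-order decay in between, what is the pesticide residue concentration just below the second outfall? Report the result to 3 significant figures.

Conservation of mass: C = (0.2840·0.1300 + 0.03420·330.0) / 0.3182 = 11.32/0.3182 = 35.58 µg/L; combined flow 0.3182 m³/s.
Travel time t = 36·1000 / 0.58 = 62070 s = 17.24 h.
4.7%/h lost → k = −ln(1 − 0.047) = 0.04814 h⁻¹.
Decay over the reach: 35.58·exp(−kt) = 35.58·0.4360 = 15.52 µg/L.
At the second outfall, C = (0.3182·15.52 + 0.01120·18.30) / (0.3182 + 0.01120) = 15.61 µg/L.

15.6 µg/L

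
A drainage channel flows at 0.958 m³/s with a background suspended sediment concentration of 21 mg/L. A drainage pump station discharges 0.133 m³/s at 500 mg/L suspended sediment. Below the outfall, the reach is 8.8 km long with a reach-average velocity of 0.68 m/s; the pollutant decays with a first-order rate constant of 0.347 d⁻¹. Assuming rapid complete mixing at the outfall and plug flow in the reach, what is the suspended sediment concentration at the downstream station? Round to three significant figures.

Mass balance: C = (0.9580·21.00 + 0.1330·500.0) / 1.091 = 86.62/1.091 = 79.39 mg/L.
Travel time t = 8.8·1000 / 0.68 = 12940 s = 3.595 h.
Decay over the reach: 79.39·exp(−kt) = 79.39·0.9494 = 75.37 mg/L.

75.4 mg/L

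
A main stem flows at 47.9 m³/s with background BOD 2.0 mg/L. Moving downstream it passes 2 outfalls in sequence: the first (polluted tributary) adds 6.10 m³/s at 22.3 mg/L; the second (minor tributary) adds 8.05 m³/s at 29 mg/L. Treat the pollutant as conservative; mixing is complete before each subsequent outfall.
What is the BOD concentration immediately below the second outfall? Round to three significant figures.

Outfall 1: combined Q = 54.00 m³/s; C = (47.90·2.000 + 6.100·22.30)/54.00 = 4.293 mg/L.
Outfall 2: combined Q = 62.05 m³/s; C = (54.00·4.293 + 8.050·29.00)/62.05 = 7.498 mg/L.

7.50 mg/L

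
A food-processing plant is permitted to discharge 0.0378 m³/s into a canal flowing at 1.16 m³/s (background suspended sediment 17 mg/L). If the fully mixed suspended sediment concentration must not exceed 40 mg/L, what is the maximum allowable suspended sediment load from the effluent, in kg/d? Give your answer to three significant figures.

Mass balance at the limit: 1.160·17.00 + 0.03780·Cₑ = 1.198·40 → Cₑ = 745.8 mg/L.
Load = 0.03780 m³/s × 745.8 g/m³ × 86 400 s/d = 2436 kg/d.

2440 kg/d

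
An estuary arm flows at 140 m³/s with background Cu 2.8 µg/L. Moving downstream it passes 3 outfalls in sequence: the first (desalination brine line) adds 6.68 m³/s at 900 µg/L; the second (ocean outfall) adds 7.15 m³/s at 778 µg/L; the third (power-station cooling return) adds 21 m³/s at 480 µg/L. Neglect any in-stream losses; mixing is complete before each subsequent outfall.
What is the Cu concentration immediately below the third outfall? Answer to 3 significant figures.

126 µg/L

Outfall 1: combined Q = 146.7 m³/s; C = (140.0·2.800 + 6.680·900.0)/146.7 = 43.66 µg/L.
Outfall 2: combined Q = 153.8 m³/s; C = (146.7·43.66 + 7.150·778.0)/153.8 = 77.79 µg/L.
Outfall 3: combined Q = 174.8 m³/s; C = (153.8·77.79 + 21.00·480.0)/174.8 = 126.1 µg/L.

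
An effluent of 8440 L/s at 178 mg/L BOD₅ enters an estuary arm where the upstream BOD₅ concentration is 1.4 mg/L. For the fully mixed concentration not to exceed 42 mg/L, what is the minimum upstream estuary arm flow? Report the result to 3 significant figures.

Set C_mix = 42: (Q·1.400 + 8440·178.0) / (Q + 8440) = 42
→ Q = 8440·(178.0 − 42)/(42 − 1.400) = 28270 L/s.

28300 L/s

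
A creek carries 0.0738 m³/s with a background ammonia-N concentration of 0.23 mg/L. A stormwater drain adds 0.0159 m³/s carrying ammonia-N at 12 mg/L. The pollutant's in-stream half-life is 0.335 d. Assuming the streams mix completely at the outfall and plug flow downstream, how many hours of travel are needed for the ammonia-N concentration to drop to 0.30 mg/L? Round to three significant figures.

23.7 h

After mixing, C = (0.07380·0.2300 + 0.01590·12.00) / 0.08970 = 0.2078/0.08970 = 2.316 mg/L.
Half-life 0.335 d → k = ln 2 / 0.335 = 2.069 d⁻¹.
2.316·exp(−k·t) = 0.30 → t = ln(2.316/0.30)/k = 85350 s = 23.71 h.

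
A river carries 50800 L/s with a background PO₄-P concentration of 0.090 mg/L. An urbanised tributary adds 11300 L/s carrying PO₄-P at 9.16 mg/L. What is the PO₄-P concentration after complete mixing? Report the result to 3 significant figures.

1.74 mg/L

Flow-weighted average: C = (50800·0.09000 + 11300·9.160) / 62100 = 108100/62100 = 1.740 mg/L.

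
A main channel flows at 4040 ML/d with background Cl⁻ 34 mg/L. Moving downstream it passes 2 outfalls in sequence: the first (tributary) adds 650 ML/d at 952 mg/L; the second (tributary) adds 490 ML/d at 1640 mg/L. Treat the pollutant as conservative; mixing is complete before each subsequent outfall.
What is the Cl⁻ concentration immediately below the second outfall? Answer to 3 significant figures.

301 mg/L

Below outfall 1: Q → 4690 ML/d, C = (4040·34.00 + 650.0·952.0)/4690 = 161.2 mg/L.
Below outfall 2: Q → 5180 ML/d, C = (4690·161.2 + 490.0·1640)/5180 = 301.1 mg/L.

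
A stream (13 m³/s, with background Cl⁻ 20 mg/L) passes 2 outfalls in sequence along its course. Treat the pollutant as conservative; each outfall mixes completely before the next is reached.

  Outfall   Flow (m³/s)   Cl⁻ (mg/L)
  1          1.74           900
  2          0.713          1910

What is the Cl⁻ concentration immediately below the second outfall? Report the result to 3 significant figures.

After outfall 1: Q = 13.00 + 1.740 = 14.74 m³/s; C = (13.00·20.00 + 1.740·900.0)/14.74 = 123.9 mg/L.
After outfall 2: Q = 14.74 + 0.7130 = 15.45 m³/s; C = (14.74·123.9 + 0.7130·1910)/15.45 = 206.3 mg/L.

206 mg/L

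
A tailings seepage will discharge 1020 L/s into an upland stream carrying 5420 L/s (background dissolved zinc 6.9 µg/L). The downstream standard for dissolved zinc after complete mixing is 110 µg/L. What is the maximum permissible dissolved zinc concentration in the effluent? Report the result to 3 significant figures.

At the limit, (Qr·Cr + Qe·Cₑ)/(Qr + Qe) = 110:
Cₑ = (6440·110 − 5420·6.900) / 1020 = 657.8 µg/L.

658 µg/L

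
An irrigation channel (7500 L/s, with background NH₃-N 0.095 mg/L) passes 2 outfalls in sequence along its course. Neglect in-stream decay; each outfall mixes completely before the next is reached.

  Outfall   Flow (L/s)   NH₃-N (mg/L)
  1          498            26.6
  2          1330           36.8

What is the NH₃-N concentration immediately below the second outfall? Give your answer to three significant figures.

6.74 mg/L

Outfall 1: combined Q = 7998 L/s; C = (7500·0.09500 + 498.0·26.60)/7998 = 1.745 mg/L.
Outfall 2: combined Q = 9328 L/s; C = (7998·1.745 + 1330·36.80)/9328 = 6.743 mg/L.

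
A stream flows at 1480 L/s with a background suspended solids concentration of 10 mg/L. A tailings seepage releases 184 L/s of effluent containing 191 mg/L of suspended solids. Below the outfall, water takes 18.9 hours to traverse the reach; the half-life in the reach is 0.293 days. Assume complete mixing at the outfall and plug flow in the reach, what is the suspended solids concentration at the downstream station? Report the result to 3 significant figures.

4.66 mg/L

Mass balance: C = (1480·10.00 + 184.0·191.0) / 1664 = 49940/1664 = 30.01 mg/L.
Half-life 0.293 d → k = ln 2 / 0.293 = 2.366 d⁻¹.
Decay over the reach: 30.01·exp(−kt) = 30.01·0.1552 = 4.659 mg/L.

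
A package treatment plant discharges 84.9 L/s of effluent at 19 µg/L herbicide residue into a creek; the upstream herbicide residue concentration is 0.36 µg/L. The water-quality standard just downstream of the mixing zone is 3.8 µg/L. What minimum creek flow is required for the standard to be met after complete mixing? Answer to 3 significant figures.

Set C_mix = 3.8: (Q·0.3600 + 84.90·19.00) / (Q + 84.90) = 3.8
→ Q = 84.90·(19.00 − 3.8)/(3.8 − 0.3600) = 375.1 L/s.

375 L/s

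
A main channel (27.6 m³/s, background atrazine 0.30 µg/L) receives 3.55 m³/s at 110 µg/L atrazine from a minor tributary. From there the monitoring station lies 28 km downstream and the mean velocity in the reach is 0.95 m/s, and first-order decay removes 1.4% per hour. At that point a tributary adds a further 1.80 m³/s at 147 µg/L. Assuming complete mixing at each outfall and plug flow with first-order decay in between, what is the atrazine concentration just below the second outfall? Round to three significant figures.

18.8 µg/L

Flow-weighted average: C = (27.60·0.3000 + 3.550·110.0) / 31.15 = 398.8/31.15 = 12.80 µg/L; combined flow 31.15 m³/s.
Travel time t = 28·1000 / 0.95 = 29470 s = 8.187 h.
1.4%/h lost → k = −ln(1 − 0.014) = 0.01410 h⁻¹.
Decay over the reach: 12.80·exp(−kt) = 12.80·0.8910 = 11.41 µg/L.
At the second outfall, C = (31.15·11.41 + 1.800·147.0) / (31.15 + 1.800) = 18.81 µg/L.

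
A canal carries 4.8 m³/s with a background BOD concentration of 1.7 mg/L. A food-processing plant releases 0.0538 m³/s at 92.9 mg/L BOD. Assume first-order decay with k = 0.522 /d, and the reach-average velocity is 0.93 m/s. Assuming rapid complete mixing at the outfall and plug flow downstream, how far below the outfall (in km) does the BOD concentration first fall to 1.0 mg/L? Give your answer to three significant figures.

154 km

Flow-weighted average: C = (4.800·1.700 + 0.05380·92.90) / 4.854 = 13.16/4.854 = 2.711 mg/L.
Set 2.711·exp(−k·t) = 1.0 → t = ln(2.711/1.0)/k = 165100 s = 45.85 h.
Distance = v·t = 0.93·165100 = 153500 m = 153.5 km.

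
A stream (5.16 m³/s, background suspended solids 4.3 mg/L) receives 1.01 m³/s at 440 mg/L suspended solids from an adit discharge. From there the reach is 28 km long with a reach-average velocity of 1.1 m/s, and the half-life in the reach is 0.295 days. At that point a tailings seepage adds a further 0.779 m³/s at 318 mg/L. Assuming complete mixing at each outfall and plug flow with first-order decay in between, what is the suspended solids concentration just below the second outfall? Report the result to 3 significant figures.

69.3 mg/L

Flow-weighted average: C = (5.160·4.300 + 1.010·440.0) / 6.170 = 466.6/6.170 = 75.62 mg/L; combined flow 6.170 m³/s.
Travel time t = 28·1000 / 1.1 = 25450 s = 7.071 h.
Half-life 0.295 d → k = ln 2 / 0.295 = 2.350 d⁻¹.
After decay, C = 75.62 × e^(−kt) = 75.62 × 0.5005 = 37.85 mg/L.
Second outfall: C = (6.170·37.85 + 0.7790·318.0)/6.949 = 69.25 mg/L.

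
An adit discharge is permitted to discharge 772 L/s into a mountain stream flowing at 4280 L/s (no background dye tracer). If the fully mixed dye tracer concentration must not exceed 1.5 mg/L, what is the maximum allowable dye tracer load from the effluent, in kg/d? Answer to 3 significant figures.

655 kg/d

Mass balance at the limit: 4280·0 + 772.0·Cₑ = 5052·1.5 → Cₑ = 9.816 mg/L.
772.0 L/s = 0.7720 m³/s. Load = 0.7720 m³/s × 9.816 g/m³ × 86 400 s/d = 654.7 kg/d.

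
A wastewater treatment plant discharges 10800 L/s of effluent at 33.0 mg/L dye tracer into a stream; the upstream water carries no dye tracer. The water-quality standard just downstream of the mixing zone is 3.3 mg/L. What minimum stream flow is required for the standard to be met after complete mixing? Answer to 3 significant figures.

Set C_mix = 3.3: (Q·0 + 10800·33.00) / (Q + 10800) = 3.3
→ Q = 10800·(33.00 − 3.3)/(3.3 − 0) = 97200 L/s.

97200 L/s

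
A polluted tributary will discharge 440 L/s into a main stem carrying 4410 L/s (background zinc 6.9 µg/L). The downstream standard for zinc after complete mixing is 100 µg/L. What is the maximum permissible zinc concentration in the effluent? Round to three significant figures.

1030 µg/L

At the limit, (Qr·Cr + Qe·Cₑ)/(Qr + Qe) = 100:
Cₑ = (4850·100 − 4410·6.900) / 440.0 = 1033 µg/L.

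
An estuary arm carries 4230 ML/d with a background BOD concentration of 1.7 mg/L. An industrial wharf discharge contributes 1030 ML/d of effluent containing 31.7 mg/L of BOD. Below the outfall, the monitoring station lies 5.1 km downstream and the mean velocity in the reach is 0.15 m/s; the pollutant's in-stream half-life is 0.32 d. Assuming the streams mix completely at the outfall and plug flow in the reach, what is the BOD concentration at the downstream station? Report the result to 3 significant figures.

Mass balance: C = (4230·1.700 + 1030·31.70) / 5260 = 39840/5260 = 7.575 mg/L.
Travel time t = 5.1·1000 / 0.15 = 34000 s = 9.444 h.
Half-life 0.32 d → k = ln 2 / 0.32 = 2.166 d⁻¹.
First-order decay: C = 7.575·exp(−k·t) = 7.575·0.4264 = 3.230 mg/L.

3.23 mg/L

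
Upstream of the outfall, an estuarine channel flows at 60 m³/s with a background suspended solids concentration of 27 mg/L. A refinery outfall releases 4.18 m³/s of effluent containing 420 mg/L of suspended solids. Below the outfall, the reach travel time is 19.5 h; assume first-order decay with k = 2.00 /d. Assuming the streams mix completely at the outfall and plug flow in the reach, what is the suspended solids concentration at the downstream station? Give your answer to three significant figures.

Flow-weighted average: C = (60.00·27.00 + 4.180·420.0) / 64.18 = 3376/64.18 = 52.60 mg/L.
First-order decay: C = 52.60·exp(−k·t) = 52.60·0.1969 = 10.36 mg/L.

10.4 mg/L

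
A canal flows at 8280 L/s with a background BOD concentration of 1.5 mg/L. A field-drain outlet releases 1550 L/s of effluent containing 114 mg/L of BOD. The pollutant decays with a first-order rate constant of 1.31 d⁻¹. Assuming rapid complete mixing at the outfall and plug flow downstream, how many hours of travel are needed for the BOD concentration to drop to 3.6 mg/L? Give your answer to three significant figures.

30.7 h

Mass balance: C = (8280·1.500 + 1550·114.0) / 9830 = 189100/9830 = 19.24 mg/L.
19.24·exp(−k·t) = 3.6 → t = ln(19.24/3.6)/k = 110500 s = 30.71 h.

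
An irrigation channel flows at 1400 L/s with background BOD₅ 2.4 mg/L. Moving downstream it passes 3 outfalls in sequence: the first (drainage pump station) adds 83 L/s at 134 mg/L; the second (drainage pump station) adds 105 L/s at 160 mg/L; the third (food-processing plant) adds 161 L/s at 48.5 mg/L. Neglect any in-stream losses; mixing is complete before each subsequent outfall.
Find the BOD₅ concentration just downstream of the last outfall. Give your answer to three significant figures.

After outfall 1: Q = 1400 + 83.00 = 1483 L/s; C = (1400·2.400 + 83.00·134.0)/1483 = 9.765 mg/L.
After outfall 2: Q = 1483 + 105.0 = 1588 L/s; C = (1483·9.765 + 105.0·160.0)/1588 = 19.70 mg/L.
After outfall 3: Q = 1588 + 161.0 = 1749 L/s; C = (1588·19.70 + 161.0·48.50)/1749 = 22.35 mg/L.

22.4 mg/L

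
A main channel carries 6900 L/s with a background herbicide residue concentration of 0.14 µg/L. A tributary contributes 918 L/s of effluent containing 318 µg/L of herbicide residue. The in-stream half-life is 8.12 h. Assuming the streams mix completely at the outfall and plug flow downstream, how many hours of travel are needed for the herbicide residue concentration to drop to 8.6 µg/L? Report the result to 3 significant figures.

Mixed concentration C = ΣQC/ΣQ = (6900·0.1400 + 918.0·318.0) / 7818 = 292900/7818 = 37.46 µg/L.
Half-life 8.12 h → k = ln 2 / 8.12 = 0.08536 h⁻¹ = 2.049 d⁻¹.
37.46·exp(−k·t) = 8.6 → t = ln(37.46/8.6)/k = 62060 s = 17.24 h.

17.2 h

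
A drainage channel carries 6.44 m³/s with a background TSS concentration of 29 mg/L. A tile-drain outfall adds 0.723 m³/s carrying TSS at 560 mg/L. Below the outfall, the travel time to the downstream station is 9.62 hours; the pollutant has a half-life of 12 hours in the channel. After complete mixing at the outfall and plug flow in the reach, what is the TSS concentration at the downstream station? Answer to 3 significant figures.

Mass balance: C = (6.440·29.00 + 0.7230·560.0) / 7.163 = 591.6/7.163 = 82.60 mg/L.
Half-life 12 h → k = ln 2 / 12 = 0.05776 h⁻¹ = 1.386 d⁻¹.
After decay, C = 82.60 × e^(−kt) = 82.60 × 0.5737 = 47.38 mg/L.

47.4 mg/L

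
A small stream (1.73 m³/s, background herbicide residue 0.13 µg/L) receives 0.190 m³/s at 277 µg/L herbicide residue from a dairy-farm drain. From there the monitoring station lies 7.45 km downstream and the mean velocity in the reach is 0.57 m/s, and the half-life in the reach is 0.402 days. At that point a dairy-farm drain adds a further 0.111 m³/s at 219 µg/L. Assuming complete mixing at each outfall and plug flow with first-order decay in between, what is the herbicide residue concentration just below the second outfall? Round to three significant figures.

After mixing, C = (1.730·0.1300 + 0.1900·277.0) / 1.920 = 52.85/1.920 = 27.53 µg/L; combined flow 1.920 m³/s.
Travel time t = 7.45·1000 / 0.57 = 13070 s = 3.631 h.
Half-life 0.402 d → k = ln 2 / 0.402 = 1.724 d⁻¹.
Decay over the reach: 27.53·exp(−kt) = 27.53·0.7704 = 21.21 µg/L.
At the second outfall, C = (1.920·21.21 + 0.1110·219.0) / (1.920 + 0.1110) = 32.02 µg/L.

32.0 µg/L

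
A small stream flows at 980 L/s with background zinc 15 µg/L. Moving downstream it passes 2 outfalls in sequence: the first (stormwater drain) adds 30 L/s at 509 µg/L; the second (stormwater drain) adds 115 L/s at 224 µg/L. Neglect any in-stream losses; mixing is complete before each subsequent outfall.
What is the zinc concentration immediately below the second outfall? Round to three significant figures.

49.5 µg/L

Below outfall 1: Q → 1010 L/s, C = (980.0·15.00 + 30.00·509.0)/1010 = 29.67 µg/L.
Below outfall 2: Q → 1125 L/s, C = (1010·29.67 + 115.0·224.0)/1125 = 49.54 µg/L.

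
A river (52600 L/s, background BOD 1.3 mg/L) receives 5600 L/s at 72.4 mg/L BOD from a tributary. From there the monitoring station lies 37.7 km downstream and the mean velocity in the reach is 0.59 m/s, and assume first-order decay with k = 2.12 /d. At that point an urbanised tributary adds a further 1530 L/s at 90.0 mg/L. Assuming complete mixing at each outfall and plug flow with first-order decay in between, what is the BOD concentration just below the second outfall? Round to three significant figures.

Mass balance: C = (52600·1.300 + 5600·72.40) / 58200 = 473800/58200 = 8.141 mg/L; combined flow 58200 L/s.
Travel time t = 37.7·1000 / 0.59 = 63900 s = 17.75 h.
Decay over the reach: 8.141·exp(−kt) = 8.141·0.2085 = 1.697 mg/L.
Second outfall: C = (58200·1.697 + 1530·90.00)/59730 = 3.959 mg/L.

3.96 mg/L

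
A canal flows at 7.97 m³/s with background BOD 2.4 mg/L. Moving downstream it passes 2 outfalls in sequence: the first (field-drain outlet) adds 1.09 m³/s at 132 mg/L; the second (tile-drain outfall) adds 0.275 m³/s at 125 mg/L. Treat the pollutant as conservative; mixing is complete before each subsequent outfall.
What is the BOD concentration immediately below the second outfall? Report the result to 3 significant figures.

21.1 mg/L

Below outfall 1: Q → 9.060 m³/s, C = (7.970·2.400 + 1.090·132.0)/9.060 = 17.99 mg/L.
Below outfall 2: Q → 9.335 m³/s, C = (9.060·17.99 + 0.2750·125.0)/9.335 = 21.14 mg/L.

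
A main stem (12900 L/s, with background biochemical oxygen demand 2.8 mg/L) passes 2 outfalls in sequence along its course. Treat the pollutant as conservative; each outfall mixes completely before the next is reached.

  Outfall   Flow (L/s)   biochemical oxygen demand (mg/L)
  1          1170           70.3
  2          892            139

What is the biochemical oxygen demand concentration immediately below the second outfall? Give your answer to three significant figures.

16.2 mg/L

Below outfall 1: Q → 14070 L/s, C = (12900·2.800 + 1170·70.30)/14070 = 8.413 mg/L.
Below outfall 2: Q → 14960 L/s, C = (14070·8.413 + 892.0·139.0)/14960 = 16.20 mg/L.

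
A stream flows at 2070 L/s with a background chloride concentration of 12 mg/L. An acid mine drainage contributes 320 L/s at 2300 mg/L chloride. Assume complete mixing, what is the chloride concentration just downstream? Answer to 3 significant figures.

Mass balance: C = (2070·12.00 + 320.0·2300) / 2390 = 760800/2390 = 318.3 mg/L.

318 mg/L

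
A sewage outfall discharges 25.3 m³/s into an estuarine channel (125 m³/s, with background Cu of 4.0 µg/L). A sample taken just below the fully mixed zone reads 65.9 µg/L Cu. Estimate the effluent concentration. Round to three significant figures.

Mass balance: 125.0·4.000 + 25.30·Cₑ = 150.3·65.90
→ Cₑ = (150.3·65.90 − 125.0·4.000) / 25.30 = 371.7 µg/L.

372 µg/L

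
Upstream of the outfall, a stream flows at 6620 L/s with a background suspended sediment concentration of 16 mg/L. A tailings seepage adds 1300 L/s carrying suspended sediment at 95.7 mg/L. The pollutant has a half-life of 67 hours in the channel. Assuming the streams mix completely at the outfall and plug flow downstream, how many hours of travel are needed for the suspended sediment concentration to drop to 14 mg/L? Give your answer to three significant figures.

70.7 h

Mass balance: C = (6620·16.00 + 1300·95.70) / 7920 = 230300/7920 = 29.08 mg/L.
Half-life 67 h → k = ln 2 / 67 = 0.01035 h⁻¹ = 0.2483 d⁻¹.
29.08·exp(−k·t) = 14 → t = ln(29.08/14)/k = 254400 s = 70.67 h.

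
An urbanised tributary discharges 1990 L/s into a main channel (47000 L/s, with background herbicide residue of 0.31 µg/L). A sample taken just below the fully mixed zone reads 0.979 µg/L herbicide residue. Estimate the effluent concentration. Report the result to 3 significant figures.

Mass balance: 47000·0.3100 + 1990·Cₑ = 48990·0.9790
→ Cₑ = (48990·0.9790 − 47000·0.3100) / 1990 = 16.78 µg/L.

16.8 µg/L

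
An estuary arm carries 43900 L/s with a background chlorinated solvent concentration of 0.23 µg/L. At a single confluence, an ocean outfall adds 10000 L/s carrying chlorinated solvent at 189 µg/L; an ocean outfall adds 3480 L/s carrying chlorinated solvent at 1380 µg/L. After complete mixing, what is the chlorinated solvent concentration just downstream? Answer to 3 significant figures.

Flow-weighted average: C = (43900·0.2300 + 10000·189.0 + 3480·1380) / 57380 = 6702000/57380 = 116.8 µg/L.

117 µg/L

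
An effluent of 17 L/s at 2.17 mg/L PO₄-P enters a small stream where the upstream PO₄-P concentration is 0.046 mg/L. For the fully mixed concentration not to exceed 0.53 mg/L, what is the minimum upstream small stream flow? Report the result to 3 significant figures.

Set C_mix = 0.53: (Q·0.04600 + 17.00·2.170) / (Q + 17.00) = 0.53
→ Q = 17.00·(2.170 − 0.53)/(0.53 − 0.04600) = 57.60 L/s.

57.6 L/s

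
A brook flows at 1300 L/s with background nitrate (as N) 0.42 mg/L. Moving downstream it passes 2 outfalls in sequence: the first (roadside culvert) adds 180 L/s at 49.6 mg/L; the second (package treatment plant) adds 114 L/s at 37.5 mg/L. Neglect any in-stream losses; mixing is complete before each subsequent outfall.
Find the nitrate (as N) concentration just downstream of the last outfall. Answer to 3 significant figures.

Outfall 1: combined Q = 1480 L/s; C = (1300·0.4200 + 180.0·49.60)/1480 = 6.401 mg/L.
Outfall 2: combined Q = 1594 L/s; C = (1480·6.401 + 114.0·37.50)/1594 = 8.625 mg/L.

8.63 mg/L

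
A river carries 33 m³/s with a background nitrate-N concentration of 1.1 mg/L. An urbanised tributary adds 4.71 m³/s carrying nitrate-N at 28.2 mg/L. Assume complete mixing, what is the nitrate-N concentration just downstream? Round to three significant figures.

Mixed concentration C = ΣQC/ΣQ = (33.00·1.100 + 4.710·28.20) / 37.71 = 169.1/37.71 = 4.485 mg/L.

4.48 mg/L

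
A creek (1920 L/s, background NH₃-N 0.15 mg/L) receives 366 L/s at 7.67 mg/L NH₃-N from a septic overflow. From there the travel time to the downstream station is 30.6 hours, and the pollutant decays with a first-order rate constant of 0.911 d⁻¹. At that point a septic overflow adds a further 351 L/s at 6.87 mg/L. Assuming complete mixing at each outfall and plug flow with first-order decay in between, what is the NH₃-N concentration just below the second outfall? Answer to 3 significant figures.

Mixed concentration C = ΣQC/ΣQ = (1920·0.1500 + 366.0·7.670) / 2286 = 3095/2286 = 1.354 mg/L; combined flow 2286 L/s.
First-order decay: C = 1.354·exp(−k·t) = 1.354·0.3130 = 0.4238 mg/L.
At the second outfall, C = (2286·0.4238 + 351.0·6.870) / (2286 + 351.0) = 1.282 mg/L.

1.28 mg/L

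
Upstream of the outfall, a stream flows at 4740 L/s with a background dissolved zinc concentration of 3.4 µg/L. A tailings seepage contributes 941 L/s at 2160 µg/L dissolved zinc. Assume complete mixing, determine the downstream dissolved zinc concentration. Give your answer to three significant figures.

Conservation of mass: C = (4740·3.400 + 941.0·2160) / 5681 = 2049000/5681 = 360.6 µg/L.

361 µg/L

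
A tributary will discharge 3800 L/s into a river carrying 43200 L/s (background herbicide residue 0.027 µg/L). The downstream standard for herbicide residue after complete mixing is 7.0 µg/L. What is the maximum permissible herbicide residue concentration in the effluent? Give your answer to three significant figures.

86.3 µg/L

At the limit, (Qr·Cr + Qe·Cₑ)/(Qr + Qe) = 7.0:
Cₑ = (47000·7.0 − 43200·0.02700) / 3800 = 86.27 µg/L.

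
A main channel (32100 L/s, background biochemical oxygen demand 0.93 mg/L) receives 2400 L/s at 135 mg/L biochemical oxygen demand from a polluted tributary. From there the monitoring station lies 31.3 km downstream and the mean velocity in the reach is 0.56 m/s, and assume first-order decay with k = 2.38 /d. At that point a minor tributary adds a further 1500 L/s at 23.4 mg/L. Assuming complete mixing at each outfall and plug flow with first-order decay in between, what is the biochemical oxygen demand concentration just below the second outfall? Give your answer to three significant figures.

3.08 mg/L

Conservation of mass: C = (32100·0.9300 + 2400·135.0) / 34500 = 353900/34500 = 10.26 mg/L; combined flow 34500 L/s.
Travel time t = 31.3·1000 / 0.56 = 55890 s = 15.53 h.
First-order decay: C = 10.26·exp(−k·t) = 10.26·0.2145 = 2.200 mg/L.
At the second outfall, C = (34500·2.200 + 1500·23.40) / (34500 + 1500) = 3.083 mg/L.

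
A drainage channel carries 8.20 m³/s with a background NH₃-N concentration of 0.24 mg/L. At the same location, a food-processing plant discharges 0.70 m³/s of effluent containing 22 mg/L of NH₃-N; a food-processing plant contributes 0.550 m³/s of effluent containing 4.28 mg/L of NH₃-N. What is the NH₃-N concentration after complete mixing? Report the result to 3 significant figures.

2.09 mg/L

Flow-weighted average: C = (8.200·0.2400 + 0.7000·22.00 + 0.5500·4.280) / 9.450 = 19.72/9.450 = 2.087 mg/L.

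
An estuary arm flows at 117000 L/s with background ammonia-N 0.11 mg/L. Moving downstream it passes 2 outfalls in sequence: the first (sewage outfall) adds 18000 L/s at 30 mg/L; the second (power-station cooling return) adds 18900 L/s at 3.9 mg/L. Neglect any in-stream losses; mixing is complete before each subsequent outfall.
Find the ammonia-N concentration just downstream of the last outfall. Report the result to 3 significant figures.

Below outfall 1: Q → 135000 L/s, C = (117000·0.1100 + 18000·30.00)/135000 = 4.095 mg/L.
Below outfall 2: Q → 153900 L/s, C = (135000·4.095 + 18900·3.900)/153900 = 4.071 mg/L.

4.07 mg/L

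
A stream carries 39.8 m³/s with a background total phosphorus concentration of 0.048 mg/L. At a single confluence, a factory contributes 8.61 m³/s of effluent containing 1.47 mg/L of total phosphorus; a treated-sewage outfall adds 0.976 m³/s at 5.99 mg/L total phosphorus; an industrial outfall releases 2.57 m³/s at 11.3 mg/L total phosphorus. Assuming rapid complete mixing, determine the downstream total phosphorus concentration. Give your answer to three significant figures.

Mass balance: C = (39.80·0.04800 + 8.610·1.470 + 0.9760·5.990 + 2.570·11.30) / 51.96 = 49.45/51.96 = 0.9519 mg/L.

0.952 mg/L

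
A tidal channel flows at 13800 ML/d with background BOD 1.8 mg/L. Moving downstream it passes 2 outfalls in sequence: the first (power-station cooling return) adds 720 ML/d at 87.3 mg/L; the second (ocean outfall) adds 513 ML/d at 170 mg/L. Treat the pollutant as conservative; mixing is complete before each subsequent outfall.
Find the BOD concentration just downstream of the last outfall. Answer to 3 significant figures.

After outfall 1: Q = 13800 + 720.0 = 14520 ML/d; C = (13800·1.800 + 720.0·87.30)/14520 = 6.040 mg/L.
After outfall 2: Q = 14520 + 513.0 = 15030 ML/d; C = (14520·6.040 + 513.0·170.0)/15030 = 11.63 mg/L.

11.6 mg/L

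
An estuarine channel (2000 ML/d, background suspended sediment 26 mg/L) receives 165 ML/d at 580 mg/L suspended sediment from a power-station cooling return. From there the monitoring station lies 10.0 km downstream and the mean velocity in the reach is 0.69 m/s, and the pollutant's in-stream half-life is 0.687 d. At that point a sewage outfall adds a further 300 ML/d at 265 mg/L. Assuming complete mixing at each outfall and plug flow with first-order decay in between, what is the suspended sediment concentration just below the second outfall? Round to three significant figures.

82.8 mg/L

Conservation of mass: C = (2000·26.00 + 165.0·580.0) / 2165 = 147700/2165 = 68.22 mg/L; combined flow 2165 ML/d.
Travel time t = 10.0·1000 / 0.69 = 14490 s = 4.026 h.
Half-life 0.687 d → k = ln 2 / 0.687 = 1.009 d⁻¹.
Decay over the reach: 68.22·exp(−kt) = 68.22·0.8443 = 57.60 mg/L.
Second outfall: C = (2165·57.60 + 300.0·265.0)/2465 = 82.84 mg/L.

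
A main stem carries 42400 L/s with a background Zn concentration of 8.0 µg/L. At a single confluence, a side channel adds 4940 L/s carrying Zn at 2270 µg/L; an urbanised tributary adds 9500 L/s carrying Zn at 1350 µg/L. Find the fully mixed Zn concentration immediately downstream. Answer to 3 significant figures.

Mass balance: C = (42400·8.000 + 4940·2270 + 9500·1350) / 56840 = 24380000/56840 = 428.9 µg/L.

429 µg/L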